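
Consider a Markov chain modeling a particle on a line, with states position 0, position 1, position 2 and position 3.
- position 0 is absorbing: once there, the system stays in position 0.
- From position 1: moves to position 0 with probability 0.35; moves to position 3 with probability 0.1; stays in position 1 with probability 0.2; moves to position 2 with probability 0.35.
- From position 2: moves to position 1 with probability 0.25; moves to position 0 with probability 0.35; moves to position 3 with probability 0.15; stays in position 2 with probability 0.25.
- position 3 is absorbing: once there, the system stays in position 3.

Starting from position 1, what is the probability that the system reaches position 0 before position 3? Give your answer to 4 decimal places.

0.7512

Let h(s) be the probability of absorption at position 0 starting from transient state s. Then h(position 0) = 1 and h(position 3) = 0. By first-step analysis:
h(position 1) = 0.35·1 + 0.2·h(position 1) + 0.35·h(position 2) + 0.1·0
h(position 2) = 0.35·1 + 0.25·h(position 1) + 0.25·h(position 2) + 0.15·0
Solving: h(position 1) = 0.7512, h(position 2) = 0.7171.
Starting from position 1, the probability is 0.7512.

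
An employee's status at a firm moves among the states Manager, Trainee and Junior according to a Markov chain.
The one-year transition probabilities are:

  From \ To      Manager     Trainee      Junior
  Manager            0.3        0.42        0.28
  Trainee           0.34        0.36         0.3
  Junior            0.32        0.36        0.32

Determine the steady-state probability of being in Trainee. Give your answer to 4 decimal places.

0.3793

Let the stationary distribution be π with π = πP and π_1 + π_2 + π_3 = 1.
π_1 = 0.3·π_1 + 0.34·π_2 + 0.32·π_3
π_2 = 0.42·π_1 + 0.36·π_2 + 0.36·π_3
Solving with the normalization constraint gives π = (0.3212, 0.3793, 0.2996).
So the stationary probability of Trainee is 0.3793.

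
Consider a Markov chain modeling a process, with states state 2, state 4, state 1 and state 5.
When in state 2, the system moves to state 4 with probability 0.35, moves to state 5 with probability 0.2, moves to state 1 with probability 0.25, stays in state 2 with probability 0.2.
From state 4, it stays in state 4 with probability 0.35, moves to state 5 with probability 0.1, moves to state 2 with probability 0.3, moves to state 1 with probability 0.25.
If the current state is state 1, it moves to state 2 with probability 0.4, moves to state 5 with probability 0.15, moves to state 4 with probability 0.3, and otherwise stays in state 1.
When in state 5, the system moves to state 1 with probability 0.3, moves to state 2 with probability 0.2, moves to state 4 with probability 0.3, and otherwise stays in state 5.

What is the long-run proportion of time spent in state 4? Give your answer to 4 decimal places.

Let the stationary distribution be π with π = πP and π_1 + π_2 + π_3 + π_4 = 1.
π_1 = 0.2·π_1 + 0.3·π_2 + 0.4·π_3 + 0.2·π_4
π_2 = 0.35·π_1 + 0.35·π_2 + 0.3·π_3 + 0.3·π_4
π_3 = 0.25·π_1 + 0.25·π_2 + 0.15·π_3 + 0.3·π_4
Solving with the normalization constraint gives π = (0.2799, 0.3305, 0.2343, 0.1552).
So the stationary probability of state 4 is 0.3305.

0.3305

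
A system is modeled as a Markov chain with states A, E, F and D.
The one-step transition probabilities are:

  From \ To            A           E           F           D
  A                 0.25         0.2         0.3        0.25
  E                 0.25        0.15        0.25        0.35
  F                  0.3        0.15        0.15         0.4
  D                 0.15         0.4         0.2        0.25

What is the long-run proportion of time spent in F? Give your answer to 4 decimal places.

Let the stationary distribution be π with π = πP and π_1 + π_2 + π_3 + π_4 = 1.
π_1 = 0.25·π_1 + 0.25·π_2 + 0.3·π_3 + 0.15·π_4
π_2 = 0.2·π_1 + 0.15·π_2 + 0.15·π_3 + 0.4·π_4
π_3 = 0.3·π_1 + 0.25·π_2 + 0.15·π_3 + 0.2·π_4
Solving with the normalization constraint gives π = (0.2304, 0.2384, 0.2238, 0.3074).
So the stationary probability of F is 0.2238.

0.2238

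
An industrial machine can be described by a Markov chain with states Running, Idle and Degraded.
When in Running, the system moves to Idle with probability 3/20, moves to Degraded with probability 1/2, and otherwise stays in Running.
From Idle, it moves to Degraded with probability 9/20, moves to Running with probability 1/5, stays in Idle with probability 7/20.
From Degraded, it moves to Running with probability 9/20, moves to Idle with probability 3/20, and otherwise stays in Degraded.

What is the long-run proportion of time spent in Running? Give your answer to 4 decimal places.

Let the stationary distribution be π with π = πP and π_1 + π_2 + π_3 = 1.
π_1 = 0.35·π_1 + 0.2·π_2 + 0.45·π_3
π_2 = 0.15·π_1 + 0.35·π_2 + 0.15·π_3
Solving with the normalization constraint gives π = (0.3665, 0.1875, 0.4460).
So the stationary probability of Running is 0.3665.

0.3665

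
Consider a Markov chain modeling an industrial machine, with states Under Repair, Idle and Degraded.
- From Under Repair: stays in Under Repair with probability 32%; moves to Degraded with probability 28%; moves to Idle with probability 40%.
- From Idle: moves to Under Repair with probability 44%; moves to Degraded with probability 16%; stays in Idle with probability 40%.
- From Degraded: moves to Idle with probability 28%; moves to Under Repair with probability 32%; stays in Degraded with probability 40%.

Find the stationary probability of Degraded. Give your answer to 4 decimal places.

Let the stationary distribution be π with π = πP and π_1 + π_2 + π_3 = 1.
π_1 = 0.32·π_1 + 0.44·π_2 + 0.32·π_3
π_2 = 0.4·π_1 + 0.4·π_2 + 0.28·π_3
Solving with the normalization constraint gives π = (0.3641, 0.3678, 0.2680).
So the stationary probability of Degraded is 0.2680.

0.2680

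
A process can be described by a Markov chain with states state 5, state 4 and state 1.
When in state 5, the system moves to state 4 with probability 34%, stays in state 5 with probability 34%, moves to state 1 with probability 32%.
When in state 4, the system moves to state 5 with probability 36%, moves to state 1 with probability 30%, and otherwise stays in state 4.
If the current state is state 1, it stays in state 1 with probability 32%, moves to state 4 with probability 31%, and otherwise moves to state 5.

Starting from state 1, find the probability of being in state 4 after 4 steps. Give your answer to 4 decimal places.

Propagate the distribution vector 4 steps from state 1.
After 0 steps: (0.0000, 0.0000, 1.0000)
After 1 step: (0.3700, 0.3100, 0.3200)
After 2 steps: (0.3558, 0.3304, 0.3138)
After 3 steps: (0.3560, 0.3306, 0.3134)
After 4 steps: (0.3560, 0.3306, 0.3134)
P(in state 4 after 4 steps) = 0.3306

0.3306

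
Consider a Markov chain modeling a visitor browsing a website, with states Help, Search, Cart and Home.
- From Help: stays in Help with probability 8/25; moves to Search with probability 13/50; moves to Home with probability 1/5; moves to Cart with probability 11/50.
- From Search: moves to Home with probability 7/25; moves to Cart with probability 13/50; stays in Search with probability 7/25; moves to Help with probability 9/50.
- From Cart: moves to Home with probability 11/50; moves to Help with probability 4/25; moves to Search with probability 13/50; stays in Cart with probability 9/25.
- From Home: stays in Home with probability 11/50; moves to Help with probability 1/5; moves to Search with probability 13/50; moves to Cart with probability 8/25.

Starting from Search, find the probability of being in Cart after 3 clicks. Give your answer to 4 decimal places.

Propagate the distribution vector 3 clicks from Search.
After 0 clicks: (0.0000, 1.0000, 0.0000, 0.0000)
After 1 click: (0.1800, 0.2800, 0.2600, 0.2800)
After 2 clicks: (0.2056, 0.2656, 0.2956, 0.2332)
After 3 clicks: (0.2075, 0.2653, 0.2953, 0.2318)
P(in Cart after 3 clicks) = 0.2953

0.2953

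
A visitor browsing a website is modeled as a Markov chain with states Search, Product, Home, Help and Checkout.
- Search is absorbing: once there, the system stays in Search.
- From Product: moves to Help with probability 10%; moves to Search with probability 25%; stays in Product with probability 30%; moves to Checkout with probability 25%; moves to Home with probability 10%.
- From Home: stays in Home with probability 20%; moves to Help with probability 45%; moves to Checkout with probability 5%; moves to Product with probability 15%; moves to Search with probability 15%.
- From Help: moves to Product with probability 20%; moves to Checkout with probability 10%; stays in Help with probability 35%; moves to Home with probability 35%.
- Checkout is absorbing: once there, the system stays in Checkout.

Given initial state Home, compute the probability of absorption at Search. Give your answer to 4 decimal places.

Let h(s) be the probability of absorption at Search starting from transient state s. Then h(Search) = 1 and h(Checkout) = 0. By first-step analysis:
h(Product) = 0.25·1 + 0.3·h(Product) + 0.1·h(Home) + 0.1·h(Help) + 0.25·0
h(Home) = 0.15·1 + 0.15·h(Product) + 0.2·h(Home) + 0.45·h(Help) + 0.05·0
h(Help) = 0.2·h(Product) + 0.35·h(Home) + 0.35·h(Help) + 0.1·0
Solving: h(Product) = 0.4942, h(Home) = 0.5246, h(Help) = 0.4345.
Starting from Home, the probability is 0.5246.

0.5246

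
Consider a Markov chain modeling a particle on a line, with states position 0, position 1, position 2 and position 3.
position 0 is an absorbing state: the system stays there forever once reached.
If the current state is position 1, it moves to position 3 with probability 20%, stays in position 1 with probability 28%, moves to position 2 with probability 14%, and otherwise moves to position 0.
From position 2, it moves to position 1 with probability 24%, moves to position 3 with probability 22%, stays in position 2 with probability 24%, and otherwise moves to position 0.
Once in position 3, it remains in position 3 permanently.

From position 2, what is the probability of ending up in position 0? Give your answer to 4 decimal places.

Let h(s) be the probability of absorption at position 0 starting from transient state s. Then h(position 0) = 1 and h(position 3) = 0. By first-step analysis:
h(position 1) = 0.38·1 + 0.28·h(position 1) + 0.14·h(position 2) + 0.2·0
h(position 2) = 0.3·1 + 0.24·h(position 1) + 0.24·h(position 2) + 0.22·0
Solving: h(position 1) = 0.6441, h(position 2) = 0.5981.
Starting from position 2, the probability is 0.5981.

0.5981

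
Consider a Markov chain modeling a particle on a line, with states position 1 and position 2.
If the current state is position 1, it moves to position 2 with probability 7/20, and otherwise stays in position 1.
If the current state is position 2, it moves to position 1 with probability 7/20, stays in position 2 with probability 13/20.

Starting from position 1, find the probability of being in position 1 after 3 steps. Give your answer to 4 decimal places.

Propagate the distribution vector 3 steps from position 1.
After 0 steps: (1.0000, 0.0000)
After 1 step: (0.6500, 0.3500)
After 2 steps: (0.5450, 0.4550)
After 3 steps: (0.5135, 0.4865)
P(in position 1 after 3 steps) = 0.5135

0.5135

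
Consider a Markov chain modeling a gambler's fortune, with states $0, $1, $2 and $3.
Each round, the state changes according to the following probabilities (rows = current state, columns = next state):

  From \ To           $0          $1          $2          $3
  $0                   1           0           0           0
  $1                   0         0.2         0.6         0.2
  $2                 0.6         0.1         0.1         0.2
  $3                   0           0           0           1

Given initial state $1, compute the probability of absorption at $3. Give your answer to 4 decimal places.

0.4545

Let h(s) be the probability of absorption at $3 starting from transient state s. Then h($3) = 1 and h($0) = 0. By first-step analysis:
h($1) = 0.2·h($1) + 0.6·h($2) + 0.2·1
h($2) = 0.6·0 + 0.1·h($1) + 0.1·h($2) + 0.2·1
Solving: h($1) = 0.4545, h($2) = 0.2727.
Starting from $1, the probability is 0.4545.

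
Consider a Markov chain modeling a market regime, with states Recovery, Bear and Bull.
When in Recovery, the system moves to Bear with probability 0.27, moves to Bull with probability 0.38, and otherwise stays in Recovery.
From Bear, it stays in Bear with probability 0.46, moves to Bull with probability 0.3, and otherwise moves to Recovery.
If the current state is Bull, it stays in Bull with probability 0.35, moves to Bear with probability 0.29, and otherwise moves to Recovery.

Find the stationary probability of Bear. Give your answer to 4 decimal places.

Let the stationary distribution be π with π = πP and π_1 + π_2 + π_3 = 1.
π_1 = 0.35·π_1 + 0.24·π_2 + 0.36·π_3
π_2 = 0.27·π_1 + 0.46·π_2 + 0.29·π_3
Solving with the normalization constraint gives π = (0.3158, 0.3418, 0.3424).
So the stationary probability of Bear is 0.3418.

0.3418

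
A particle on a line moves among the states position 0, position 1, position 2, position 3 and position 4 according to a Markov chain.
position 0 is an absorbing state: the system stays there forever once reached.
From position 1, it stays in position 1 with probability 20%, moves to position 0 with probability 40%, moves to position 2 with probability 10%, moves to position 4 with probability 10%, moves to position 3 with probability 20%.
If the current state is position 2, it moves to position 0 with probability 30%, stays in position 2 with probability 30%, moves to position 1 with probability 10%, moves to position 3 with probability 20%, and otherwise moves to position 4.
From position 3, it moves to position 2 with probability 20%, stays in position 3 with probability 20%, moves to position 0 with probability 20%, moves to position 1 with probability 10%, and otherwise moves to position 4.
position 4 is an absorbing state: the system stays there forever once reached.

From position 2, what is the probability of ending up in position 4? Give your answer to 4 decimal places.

0.3247

Let h(s) be the probability of absorption at position 4 starting from transient state s. Then h(position 4) = 1 and h(position 0) = 0. By first-step analysis:
h(position 1) = 0.4·0 + 0.2·h(position 1) + 0.1·h(position 2) + 0.2·h(position 3) + 0.1·1
h(position 2) = 0.3·0 + 0.1·h(position 1) + 0.3·h(position 2) + 0.2·h(position 3) + 0.1·1
h(position 3) = 0.2·0 + 0.1·h(position 1) + 0.2·h(position 2) + 0.2·h(position 3) + 0.3·1
Solving: h(position 1) = 0.2887, h(position 2) = 0.3247, h(position 3) = 0.4923.
Starting from position 2, the probability is 0.3247.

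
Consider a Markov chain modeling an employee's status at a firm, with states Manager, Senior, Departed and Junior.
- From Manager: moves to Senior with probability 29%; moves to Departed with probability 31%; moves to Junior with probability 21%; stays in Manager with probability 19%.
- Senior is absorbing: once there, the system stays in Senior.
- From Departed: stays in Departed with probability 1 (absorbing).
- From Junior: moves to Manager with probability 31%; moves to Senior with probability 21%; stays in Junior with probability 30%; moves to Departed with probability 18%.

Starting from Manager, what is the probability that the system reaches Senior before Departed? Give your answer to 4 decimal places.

0.4923

Let h(s) be the probability of absorption at Senior starting from transient state s. Then h(Senior) = 1 and h(Departed) = 0. By first-step analysis:
h(Manager) = 0.19·h(Manager) + 0.29·1 + 0.31·0 + 0.21·h(Junior)
h(Junior) = 0.31·h(Manager) + 0.21·1 + 0.18·0 + 0.3·h(Junior)
Solving: h(Manager) = 0.4923, h(Junior) = 0.5180.
Starting from Manager, the probability is 0.4923.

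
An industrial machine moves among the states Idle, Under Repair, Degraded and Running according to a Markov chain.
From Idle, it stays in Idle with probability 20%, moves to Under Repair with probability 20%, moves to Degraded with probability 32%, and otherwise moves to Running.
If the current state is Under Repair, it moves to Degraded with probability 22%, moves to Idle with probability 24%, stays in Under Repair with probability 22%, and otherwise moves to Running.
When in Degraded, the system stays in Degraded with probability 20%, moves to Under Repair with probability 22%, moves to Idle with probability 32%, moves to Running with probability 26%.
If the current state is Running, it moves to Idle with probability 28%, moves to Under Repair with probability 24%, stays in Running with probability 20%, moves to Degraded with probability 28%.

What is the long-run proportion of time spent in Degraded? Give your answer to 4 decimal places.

0.2567

Let the stationary distribution be π with π = πP and π_1 + π_2 + π_3 + π_4 = 1.
π_1 = 0.2·π_1 + 0.24·π_2 + 0.32·π_3 + 0.28·π_4
π_2 = 0.2·π_1 + 0.22·π_2 + 0.22·π_3 + 0.24·π_4
π_3 = 0.32·π_1 + 0.22·π_2 + 0.2·π_3 + 0.28·π_4
Solving with the normalization constraint gives π = (0.2606, 0.2200, 0.2567, 0.2627).
So the stationary probability of Degraded is 0.2567.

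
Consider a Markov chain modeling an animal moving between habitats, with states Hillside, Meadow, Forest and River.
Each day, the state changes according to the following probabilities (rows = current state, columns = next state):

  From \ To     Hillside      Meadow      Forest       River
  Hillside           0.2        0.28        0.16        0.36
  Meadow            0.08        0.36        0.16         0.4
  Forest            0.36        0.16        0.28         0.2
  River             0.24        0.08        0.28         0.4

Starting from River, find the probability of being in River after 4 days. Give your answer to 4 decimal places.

0.3449

Propagate the distribution vector 4 days from River.
After 0 days: (0.0000, 0.0000, 0.0000, 1.0000)
After 1 day: (0.2400, 0.0800, 0.2800, 0.4000)
After 2 days: (0.2512, 0.1728, 0.2416, 0.3344)
After 3 days: (0.2313, 0.1980, 0.2291, 0.3416)
After 4 days: (0.2266, 0.2000, 0.2285, 0.3449)
P(in River after 4 days) = 0.3449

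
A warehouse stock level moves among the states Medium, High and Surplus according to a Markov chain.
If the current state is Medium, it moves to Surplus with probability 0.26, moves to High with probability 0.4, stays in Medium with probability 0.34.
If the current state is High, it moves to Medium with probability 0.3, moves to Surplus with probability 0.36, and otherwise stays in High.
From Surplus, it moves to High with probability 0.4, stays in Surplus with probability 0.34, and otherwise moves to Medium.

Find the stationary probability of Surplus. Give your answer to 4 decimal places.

Let the stationary distribution be π with π = πP and π_1 + π_2 + π_3 = 1.
π_1 = 0.34·π_1 + 0.3·π_2 + 0.26·π_3
π_2 = 0.4·π_1 + 0.34·π_2 + 0.4·π_3
Solving with the normalization constraint gives π = (0.2990, 0.3774, 0.3236).
So the stationary probability of Surplus is 0.3236.

0.3236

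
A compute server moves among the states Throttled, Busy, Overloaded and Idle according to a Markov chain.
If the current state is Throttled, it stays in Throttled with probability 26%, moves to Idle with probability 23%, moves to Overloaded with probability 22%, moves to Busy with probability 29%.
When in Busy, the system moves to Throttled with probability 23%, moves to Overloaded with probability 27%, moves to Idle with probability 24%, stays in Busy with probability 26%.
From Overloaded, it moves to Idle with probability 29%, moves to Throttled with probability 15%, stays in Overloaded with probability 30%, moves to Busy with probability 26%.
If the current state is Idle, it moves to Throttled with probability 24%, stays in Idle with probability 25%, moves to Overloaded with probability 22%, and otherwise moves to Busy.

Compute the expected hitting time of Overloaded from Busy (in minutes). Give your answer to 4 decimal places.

4.0647

Let t(s) be the expected number of minutes to first reach Overloaded from state s, with t(Overloaded) = 0. Conditioning on the first minute:
t(Throttled) = 1 + 0.26·t(Throttled) + 0.29·t(Busy) + 0.23·t(Idle)
t(Busy) = 1 + 0.23·t(Throttled) + 0.26·t(Busy) + 0.24·t(Idle)
t(Idle) = 1 + 0.24·t(Throttled) + 0.29·t(Busy) + 0.25·t(Idle)
Solving: t(Throttled) = 4.2721, t(Busy) = 4.0647, t(Idle) = 4.2721.
Expected minutes from Busy to Overloaded: 4.0647.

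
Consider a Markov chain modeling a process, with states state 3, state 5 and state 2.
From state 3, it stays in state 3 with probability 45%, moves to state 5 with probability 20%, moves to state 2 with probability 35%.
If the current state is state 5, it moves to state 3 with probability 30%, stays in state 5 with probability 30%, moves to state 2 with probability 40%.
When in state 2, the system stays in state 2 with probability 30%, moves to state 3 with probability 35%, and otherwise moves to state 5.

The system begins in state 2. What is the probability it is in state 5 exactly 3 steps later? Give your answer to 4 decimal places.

0.2809

Propagate the distribution vector 3 steps from state 2.
After 0 steps: (0.0000, 0.0000, 1.0000)
After 1 step: (0.3500, 0.3500, 0.3000)
After 2 steps: (0.3675, 0.2800, 0.3525)
After 3 steps: (0.3728, 0.2809, 0.3464)
P(in state 5 after 3 steps) = 0.2809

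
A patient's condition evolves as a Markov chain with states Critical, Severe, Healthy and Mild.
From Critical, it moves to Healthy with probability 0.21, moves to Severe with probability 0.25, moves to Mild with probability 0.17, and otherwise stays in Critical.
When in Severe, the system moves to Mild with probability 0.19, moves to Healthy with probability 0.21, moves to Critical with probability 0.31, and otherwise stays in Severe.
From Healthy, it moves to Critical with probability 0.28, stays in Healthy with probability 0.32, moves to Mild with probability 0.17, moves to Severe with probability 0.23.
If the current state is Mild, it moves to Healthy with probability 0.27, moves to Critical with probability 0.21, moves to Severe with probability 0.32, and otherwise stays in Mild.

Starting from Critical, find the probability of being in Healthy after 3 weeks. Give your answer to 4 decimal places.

Propagate the distribution vector 3 weeks from Critical.
After 0 weeks: (1.0000, 0.0000, 0.0000, 0.0000)
After 1 week: (0.3700, 0.2500, 0.2100, 0.1700)
After 2 weeks: (0.3089, 0.2677, 0.2433, 0.1801)
After 3 weeks: (0.3032, 0.2684, 0.2476, 0.1808)
P(in Healthy after 3 weeks) = 0.2476

0.2476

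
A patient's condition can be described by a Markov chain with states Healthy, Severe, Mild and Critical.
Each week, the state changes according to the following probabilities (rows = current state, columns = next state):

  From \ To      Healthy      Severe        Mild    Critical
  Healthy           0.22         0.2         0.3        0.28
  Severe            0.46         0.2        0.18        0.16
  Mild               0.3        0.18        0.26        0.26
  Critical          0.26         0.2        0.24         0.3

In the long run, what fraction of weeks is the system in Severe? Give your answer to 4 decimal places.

Let the stationary distribution be π with π = πP and π_1 + π_2 + π_3 + π_4 = 1.
π_1 = 0.22·π_1 + 0.46·π_2 + 0.3·π_3 + 0.26·π_4
π_2 = 0.2·π_1 + 0.2·π_2 + 0.18·π_3 + 0.2·π_4
π_3 = 0.3·π_1 + 0.18·π_2 + 0.26·π_3 + 0.24·π_4
Solving with the normalization constraint gives π = (0.2972, 0.1950, 0.2512, 0.2567).
So the stationary probability of Severe is 0.1950.

0.1950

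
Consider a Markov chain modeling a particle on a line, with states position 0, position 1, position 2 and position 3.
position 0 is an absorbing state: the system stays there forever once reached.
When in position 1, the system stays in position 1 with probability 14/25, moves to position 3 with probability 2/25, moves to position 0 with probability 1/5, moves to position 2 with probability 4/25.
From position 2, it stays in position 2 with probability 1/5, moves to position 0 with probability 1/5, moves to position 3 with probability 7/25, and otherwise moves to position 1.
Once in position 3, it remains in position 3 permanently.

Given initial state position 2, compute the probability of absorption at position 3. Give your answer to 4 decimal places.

0.4947

Let h(s) be the probability of absorption at position 3 starting from transient state s. Then h(position 3) = 1 and h(position 0) = 0. By first-step analysis:
h(position 1) = 0.2·0 + 0.56·h(position 1) + 0.16·h(position 2) + 0.08·1
h(position 2) = 0.2·0 + 0.32·h(position 1) + 0.2·h(position 2) + 0.28·1
Solving: h(position 1) = 0.3617, h(position 2) = 0.4947.
Starting from position 2, the probability is 0.4947.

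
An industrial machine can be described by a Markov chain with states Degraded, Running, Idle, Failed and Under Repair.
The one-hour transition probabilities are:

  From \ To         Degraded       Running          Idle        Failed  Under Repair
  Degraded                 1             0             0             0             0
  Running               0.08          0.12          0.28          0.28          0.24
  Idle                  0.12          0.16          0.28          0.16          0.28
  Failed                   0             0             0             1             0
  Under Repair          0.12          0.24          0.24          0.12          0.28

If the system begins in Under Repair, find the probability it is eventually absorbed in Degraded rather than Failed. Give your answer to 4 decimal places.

Let h(s) be the probability of absorption at Degraded starting from transient state s. Then h(Degraded) = 1 and h(Failed) = 0. By first-step analysis:
h(Running) = 0.08·1 + 0.12·h(Running) + 0.28·h(Idle) + 0.28·0 + 0.24·h(Under Repair)
h(Idle) = 0.12·1 + 0.16·h(Running) + 0.28·h(Idle) + 0.16·0 + 0.28·h(Under Repair)
h(Under Repair) = 0.12·1 + 0.24·h(Running) + 0.24·h(Idle) + 0.12·0 + 0.28·h(Under Repair)
Solving: h(Running) = 0.3296, h(Idle) = 0.3992, h(Under Repair) = 0.4096.
Starting from Under Repair, the probability is 0.4096.

0.4096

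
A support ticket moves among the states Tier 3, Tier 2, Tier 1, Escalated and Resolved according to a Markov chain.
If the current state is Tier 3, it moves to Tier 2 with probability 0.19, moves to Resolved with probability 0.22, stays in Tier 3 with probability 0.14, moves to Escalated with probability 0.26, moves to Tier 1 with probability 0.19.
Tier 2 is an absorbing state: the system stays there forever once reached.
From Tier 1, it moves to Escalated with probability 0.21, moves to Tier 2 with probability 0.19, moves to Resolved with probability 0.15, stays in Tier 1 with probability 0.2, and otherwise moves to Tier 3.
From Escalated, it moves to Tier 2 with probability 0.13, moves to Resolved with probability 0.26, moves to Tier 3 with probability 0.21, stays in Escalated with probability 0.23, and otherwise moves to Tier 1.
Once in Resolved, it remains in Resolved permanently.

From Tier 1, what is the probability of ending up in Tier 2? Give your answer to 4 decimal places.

0.4816

Let h(s) be the probability of absorption at Tier 2 starting from transient state s. Then h(Tier 2) = 1 and h(Resolved) = 0. By first-step analysis:
h(Tier 3) = 0.14·h(Tier 3) + 0.19·1 + 0.19·h(Tier 1) + 0.26·h(Escalated) + 0.22·0
h(Tier 1) = 0.25·h(Tier 3) + 0.19·1 + 0.2·h(Tier 1) + 0.21·h(Escalated) + 0.15·0
h(Escalated) = 0.21·h(Tier 3) + 0.13·1 + 0.17·h(Tier 1) + 0.23·h(Escalated) + 0.26·0
Solving: h(Tier 3) = 0.4474, h(Tier 1) = 0.4816, h(Escalated) = 0.3972.
Starting from Tier 1, the probability is 0.4816.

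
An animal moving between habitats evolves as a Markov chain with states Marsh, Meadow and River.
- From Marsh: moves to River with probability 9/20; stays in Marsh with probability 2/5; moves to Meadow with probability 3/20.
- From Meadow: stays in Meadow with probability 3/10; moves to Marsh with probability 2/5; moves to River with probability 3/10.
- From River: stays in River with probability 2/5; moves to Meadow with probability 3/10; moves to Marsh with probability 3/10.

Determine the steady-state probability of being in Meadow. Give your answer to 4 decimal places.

Let the stationary distribution be π with π = πP and π_1 + π_2 + π_3 = 1.
π_1 = 0.4·π_1 + 0.4·π_2 + 0.3·π_3
π_2 = 0.15·π_1 + 0.3·π_2 + 0.3·π_3
Solving with the normalization constraint gives π = (0.3607, 0.2459, 0.3934).
So the stationary probability of Meadow is 0.2459.

0.2459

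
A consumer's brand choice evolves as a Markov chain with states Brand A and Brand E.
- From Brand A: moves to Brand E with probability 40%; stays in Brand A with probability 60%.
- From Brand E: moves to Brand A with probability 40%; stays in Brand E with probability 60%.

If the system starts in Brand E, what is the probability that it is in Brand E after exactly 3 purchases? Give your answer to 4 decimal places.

Propagate the distribution vector 3 purchases from Brand E.
After 0 purchases: (0.0000, 1.0000)
After 1 purchase: (0.4000, 0.6000)
After 2 purchases: (0.4800, 0.5200)
After 3 purchases: (0.4960, 0.5040)
P(in Brand E after 3 purchases) = 0.5040

0.5040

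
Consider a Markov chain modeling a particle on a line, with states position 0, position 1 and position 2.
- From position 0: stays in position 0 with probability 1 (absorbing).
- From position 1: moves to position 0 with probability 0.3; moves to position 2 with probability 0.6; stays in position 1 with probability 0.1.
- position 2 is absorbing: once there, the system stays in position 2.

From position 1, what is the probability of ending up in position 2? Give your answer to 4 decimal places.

Let h(s) be the probability of absorption at position 2 starting from transient state s. Then h(position 2) = 1 and h(position 0) = 0. By first-step analysis:
h(position 1) = 0.3·0 + 0.1·h(position 1) + 0.6·1
Solving: h(position 1) = 0.6667.
Starting from position 1, the probability is 0.6667.

0.6667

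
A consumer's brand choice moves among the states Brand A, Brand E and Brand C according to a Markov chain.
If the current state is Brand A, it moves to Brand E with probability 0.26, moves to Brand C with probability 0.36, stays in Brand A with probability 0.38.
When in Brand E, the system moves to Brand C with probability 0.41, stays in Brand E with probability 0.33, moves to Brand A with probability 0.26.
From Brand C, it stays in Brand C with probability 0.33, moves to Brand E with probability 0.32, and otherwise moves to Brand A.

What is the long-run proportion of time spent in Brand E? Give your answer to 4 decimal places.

0.3031

Let the stationary distribution be π with π = πP and π_1 + π_2 + π_3 = 1.
π_1 = 0.38·π_1 + 0.26·π_2 + 0.35·π_3
π_2 = 0.26·π_1 + 0.33·π_2 + 0.32·π_3
Solving with the normalization constraint gives π = (0.3327, 0.3031, 0.3642).
So the stationary probability of Brand E is 0.3031.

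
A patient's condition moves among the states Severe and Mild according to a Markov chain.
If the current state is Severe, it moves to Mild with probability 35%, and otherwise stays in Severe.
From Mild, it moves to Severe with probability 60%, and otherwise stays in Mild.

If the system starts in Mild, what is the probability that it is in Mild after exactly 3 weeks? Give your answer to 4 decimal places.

Propagate the distribution vector 3 weeks from Mild.
After 0 weeks: (0.0000, 1.0000)
After 1 week: (0.6000, 0.4000)
After 2 weeks: (0.6300, 0.3700)
After 3 weeks: (0.6315, 0.3685)
P(in Mild after 3 weeks) = 0.3685

0.3685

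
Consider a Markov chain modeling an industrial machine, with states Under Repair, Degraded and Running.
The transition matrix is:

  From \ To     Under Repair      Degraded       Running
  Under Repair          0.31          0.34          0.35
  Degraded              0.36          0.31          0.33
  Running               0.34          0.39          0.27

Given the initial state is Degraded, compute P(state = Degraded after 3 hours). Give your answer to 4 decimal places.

Propagate the distribution vector 3 hours from Degraded.
After 0 hours: (0.0000, 1.0000, 0.0000)
After 1 hour: (0.3600, 0.3100, 0.3300)
After 2 hours: (0.3354, 0.3472, 0.3174)
After 3 hours: (0.3369, 0.3455, 0.3177)
P(in Degraded after 3 hours) = 0.3455

0.3455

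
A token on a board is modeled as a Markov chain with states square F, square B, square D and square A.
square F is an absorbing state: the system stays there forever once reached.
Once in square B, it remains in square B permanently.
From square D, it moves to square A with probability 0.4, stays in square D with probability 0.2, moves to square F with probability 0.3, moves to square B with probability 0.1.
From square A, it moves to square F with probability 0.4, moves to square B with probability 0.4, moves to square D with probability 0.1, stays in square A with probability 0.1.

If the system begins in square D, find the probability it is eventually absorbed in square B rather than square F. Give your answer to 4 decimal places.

0.3676

Let h(s) be the probability of absorption at square B starting from transient state s. Then h(square B) = 1 and h(square F) = 0. By first-step analysis:
h(square D) = 0.3·0 + 0.1·1 + 0.2·h(square D) + 0.4·h(square A)
h(square A) = 0.4·0 + 0.4·1 + 0.1·h(square D) + 0.1·h(square A)
Solving: h(square D) = 0.3676, h(square A) = 0.4853.
Starting from square D, the probability is 0.3676.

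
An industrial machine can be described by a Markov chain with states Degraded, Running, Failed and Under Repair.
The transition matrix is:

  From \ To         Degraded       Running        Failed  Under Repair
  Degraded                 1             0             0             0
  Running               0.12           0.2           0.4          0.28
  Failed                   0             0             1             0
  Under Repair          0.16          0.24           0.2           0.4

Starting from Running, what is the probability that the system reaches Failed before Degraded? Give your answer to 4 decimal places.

0.7171

Let h(s) be the probability of absorption at Failed starting from transient state s. Then h(Failed) = 1 and h(Degraded) = 0. By first-step analysis:
h(Running) = 0.12·0 + 0.2·h(Running) + 0.4·1 + 0.28·h(Under Repair)
h(Under Repair) = 0.16·0 + 0.24·h(Running) + 0.2·1 + 0.4·h(Under Repair)
Solving: h(Running) = 0.7171, h(Under Repair) = 0.6202.
Starting from Running, the probability is 0.7171.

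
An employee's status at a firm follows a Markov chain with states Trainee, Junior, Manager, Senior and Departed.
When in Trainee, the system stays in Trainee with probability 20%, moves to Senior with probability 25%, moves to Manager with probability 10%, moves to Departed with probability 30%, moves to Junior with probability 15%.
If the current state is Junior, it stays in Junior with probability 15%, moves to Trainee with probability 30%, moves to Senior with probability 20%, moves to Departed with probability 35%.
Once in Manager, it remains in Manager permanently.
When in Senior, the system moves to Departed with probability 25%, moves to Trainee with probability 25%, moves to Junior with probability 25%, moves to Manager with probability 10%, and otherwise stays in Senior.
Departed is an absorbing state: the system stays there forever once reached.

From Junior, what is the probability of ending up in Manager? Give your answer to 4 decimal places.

0.1285

Let h(s) be the probability of absorption at Manager starting from transient state s. Then h(Manager) = 1 and h(Departed) = 0. By first-step analysis:
h(Trainee) = 0.2·h(Trainee) + 0.15·h(Junior) + 0.1·1 + 0.25·h(Senior) + 0.3·0
h(Junior) = 0.3·h(Trainee) + 0.15·h(Junior) + 0.2·h(Senior) + 0.35·0
h(Senior) = 0.25·h(Trainee) + 0.25·h(Junior) + 0.1·1 + 0.15·h(Senior) + 0.25·0
Solving: h(Trainee) = 0.2177, h(Junior) = 0.1285, h(Senior) = 0.2194.
Starting from Junior, the probability is 0.1285.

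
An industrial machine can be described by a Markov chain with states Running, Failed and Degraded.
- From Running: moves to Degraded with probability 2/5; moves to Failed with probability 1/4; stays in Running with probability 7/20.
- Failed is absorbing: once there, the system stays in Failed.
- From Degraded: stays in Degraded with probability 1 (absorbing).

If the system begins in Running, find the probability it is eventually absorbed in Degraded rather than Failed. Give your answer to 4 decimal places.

Let h(s) be the probability of absorption at Degraded starting from transient state s. Then h(Degraded) = 1 and h(Failed) = 0. By first-step analysis:
h(Running) = 0.35·h(Running) + 0.25·0 + 0.4·1
Solving: h(Running) = 0.6154.
Starting from Running, the probability is 0.6154.

0.6154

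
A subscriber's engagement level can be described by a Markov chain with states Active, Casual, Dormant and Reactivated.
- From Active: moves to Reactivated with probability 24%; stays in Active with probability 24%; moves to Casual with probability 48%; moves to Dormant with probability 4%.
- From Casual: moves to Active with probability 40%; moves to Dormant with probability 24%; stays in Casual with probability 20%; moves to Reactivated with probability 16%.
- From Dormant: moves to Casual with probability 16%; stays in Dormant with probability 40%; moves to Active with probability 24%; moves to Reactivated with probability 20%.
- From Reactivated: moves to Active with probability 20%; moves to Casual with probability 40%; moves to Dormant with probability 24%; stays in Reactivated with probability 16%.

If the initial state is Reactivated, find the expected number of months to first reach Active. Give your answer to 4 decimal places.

3.7500

Let t(s) be the expected number of months to first reach Active from state s, with t(Active) = 0. Conditioning on the first month:
t(Casual) = 1 + 0.2·t(Casual) + 0.24·t(Dormant) + 0.16·t(Reactivated)
t(Dormant) = 1 + 0.16·t(Casual) + 0.4·t(Dormant) + 0.2·t(Reactivated)
t(Reactivated) = 1 + 0.4·t(Casual) + 0.24·t(Dormant) + 0.16·t(Reactivated)
Solving: t(Casual) = 3.1250, t(Dormant) = 3.7500, t(Reactivated) = 3.7500.
Expected months from Reactivated to Active: 3.7500.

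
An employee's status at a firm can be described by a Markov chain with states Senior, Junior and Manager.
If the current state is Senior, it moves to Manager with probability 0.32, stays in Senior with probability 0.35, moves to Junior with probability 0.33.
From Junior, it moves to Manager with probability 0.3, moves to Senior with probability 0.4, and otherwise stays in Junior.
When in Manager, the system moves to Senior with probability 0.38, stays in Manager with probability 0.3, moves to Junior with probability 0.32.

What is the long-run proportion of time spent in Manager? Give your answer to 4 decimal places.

Let the stationary distribution be π with π = πP and π_1 + π_2 + π_3 = 1.
π_1 = 0.35·π_1 + 0.4·π_2 + 0.38·π_3
π_2 = 0.33·π_1 + 0.3·π_2 + 0.32·π_3
Solving with the normalization constraint gives π = (0.3751, 0.3174, 0.3075).
So the stationary probability of Manager is 0.3075.

0.3075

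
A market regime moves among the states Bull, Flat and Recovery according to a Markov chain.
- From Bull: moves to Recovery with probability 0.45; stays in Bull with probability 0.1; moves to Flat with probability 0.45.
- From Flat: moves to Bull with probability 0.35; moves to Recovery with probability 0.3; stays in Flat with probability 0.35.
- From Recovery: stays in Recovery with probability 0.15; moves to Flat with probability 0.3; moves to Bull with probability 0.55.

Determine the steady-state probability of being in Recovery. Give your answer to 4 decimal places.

Let the stationary distribution be π with π = πP and π_1 + π_2 + π_3 = 1.
π_1 = 0.1·π_1 + 0.35·π_2 + 0.55·π_3
π_2 = 0.45·π_1 + 0.35·π_2 + 0.3·π_3
Solving with the normalization constraint gives π = (0.3286, 0.3677, 0.3037).
So the stationary probability of Recovery is 0.3037.

0.3037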